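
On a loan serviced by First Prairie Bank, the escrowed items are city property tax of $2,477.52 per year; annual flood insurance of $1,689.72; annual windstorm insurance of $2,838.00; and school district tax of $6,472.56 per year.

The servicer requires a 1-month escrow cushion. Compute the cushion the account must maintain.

$1,123.15

City property tax: $2,477.52 per year
Flood insurance: $1,689.72 per year
Windstorm insurance: $2,838.00 per year
School district tax: $6,472.56 per year
Yearly total = $2,477.52 + $1,689.72 + $2,838.00 + $6,472.56 = $13,477.80
Monthly escrow = $13,477.80 ÷ 12 = $1,123.15
Cushion = 1 × $1,123.15 = $1,123.15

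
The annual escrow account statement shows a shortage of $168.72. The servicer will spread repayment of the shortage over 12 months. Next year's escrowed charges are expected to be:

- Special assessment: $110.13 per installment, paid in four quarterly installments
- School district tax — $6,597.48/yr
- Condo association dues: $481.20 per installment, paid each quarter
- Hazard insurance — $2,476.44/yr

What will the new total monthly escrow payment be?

Special assessment: $110.13 × 4 = $440.52
School district tax: $6,597.48
Condo association dues: $481.20 × 4 = $1,924.80
Hazard insurance: $2,476.44
Combined annual = $11,439.24
Monthly escrow = $11,439.24 ÷ 12 = $953.27
Shortage per month = $168.72 ÷ 12 = $14.06
Adjusted monthly = $953.27 + $14.06 = $967.33

$967.33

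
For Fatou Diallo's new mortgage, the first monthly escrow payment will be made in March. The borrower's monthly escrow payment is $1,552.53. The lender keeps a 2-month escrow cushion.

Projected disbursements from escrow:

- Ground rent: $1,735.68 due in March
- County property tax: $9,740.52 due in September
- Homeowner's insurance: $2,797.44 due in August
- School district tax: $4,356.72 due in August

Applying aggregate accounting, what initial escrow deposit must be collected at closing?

Cushion = 2 × $1,552.53 = $3,105.06
Trial balance (start $0, +$1,552.53 each month, − disbursements):
  Mar: +$1,552.53 − $1,735.68 → -$183.15
  Apr: +$1,552.53 → $1,369.38
  May: +$1,552.53 → $2,921.91
  Jun: +$1,552.53 → $4,474.44
  Jul: +$1,552.53 → $6,026.97
  Aug: +$1,552.53 − $7,154.16 → $425.34
  Sep: +$1,552.53 − $9,740.52 → -$7,762.65
  Oct: +$1,552.53 → -$6,210.12
  Nov: +$1,552.53 → -$4,657.59
  Dec: +$1,552.53 → -$3,105.06
  Jan: +$1,552.53 → -$1,552.53
  Feb: +$1,552.53 → $0.00
Lowest trial balance = -$7,762.65 (Sep)
Initial deposit = cushion − low point = $3,105.06 − (-$7,762.65) = $10,867.71

$10,867.71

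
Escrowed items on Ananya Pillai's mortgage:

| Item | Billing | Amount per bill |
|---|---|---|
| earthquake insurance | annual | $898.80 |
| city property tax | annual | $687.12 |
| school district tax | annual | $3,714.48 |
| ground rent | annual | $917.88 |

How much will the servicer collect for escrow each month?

Earthquake insurance = $898.80
City property tax = $687.12
School district tax = $3,714.48
Ground rent = $917.88
Total per year = $6,218.28
Monthly escrow = $6,218.28 / 12 = $518.19

$518.19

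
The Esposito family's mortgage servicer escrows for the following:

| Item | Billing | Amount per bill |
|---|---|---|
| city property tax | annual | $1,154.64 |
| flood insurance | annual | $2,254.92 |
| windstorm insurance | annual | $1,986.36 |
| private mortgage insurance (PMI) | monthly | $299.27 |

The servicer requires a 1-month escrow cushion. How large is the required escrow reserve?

$748.93

City property tax = $1,154.64/yr
Flood insurance = $2,254.92/yr
Windstorm insurance = $1,986.36/yr
Private mortgage insurance (PMI) = $299.27 × 12 = $3,591.24/yr
Total annual escrow = $1,154.64 + $2,254.92 + $1,986.36 + $3,591.24 = $8,987.16
Monthly escrow = $8,987.16 ÷ 12 = $748.93
Required cushion = 1 × $748.93 = $748.93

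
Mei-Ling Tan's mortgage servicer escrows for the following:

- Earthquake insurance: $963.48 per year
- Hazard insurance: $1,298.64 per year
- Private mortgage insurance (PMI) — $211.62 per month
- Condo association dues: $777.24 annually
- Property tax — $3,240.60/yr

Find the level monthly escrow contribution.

Earthquake insurance — $963.48 per year
Hazard insurance — $1,298.64 per year
Private mortgage insurance (PMI) — $211.62 × 12 = $2,539.44 per year
Condo association dues — $777.24 per year
Property tax — $3,240.60 per year
Combined annual = $8,819.40
Base monthly escrow = $8,819.40 ÷ 12 = $734.95

$734.95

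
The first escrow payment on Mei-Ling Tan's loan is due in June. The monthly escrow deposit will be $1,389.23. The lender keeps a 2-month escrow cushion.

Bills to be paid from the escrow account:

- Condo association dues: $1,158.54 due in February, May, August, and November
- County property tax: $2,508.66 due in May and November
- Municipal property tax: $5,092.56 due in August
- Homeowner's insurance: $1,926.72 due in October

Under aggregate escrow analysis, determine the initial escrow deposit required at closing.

$6,288.10

Cushion = 2 × $1,389.23 = $2,778.46
Trial balance (start $0, +$1,389.23 each month, − disbursements):
  Jun: +$1,389.23 → $1,389.23
  Jul: +$1,389.23 → $2,778.46
  Aug: +$1,389.23 − $6,251.10 → -$2,083.41
  Sep: +$1,389.23 → -$694.18
  Oct: +$1,389.23 − $1,926.72 → -$1,231.67
  Nov: +$1,389.23 − $3,667.20 → -$3,509.64
  Dec: +$1,389.23 → -$2,120.41
  Jan: +$1,389.23 → -$731.18
  Feb: +$1,389.23 − $1,158.54 → -$500.49
  Mar: +$1,389.23 → $888.74
  Apr: +$1,389.23 → $2,277.97
  May: +$1,389.23 − $3,667.20 → $0.00
Lowest trial balance = -$3,509.64 (Nov)
Initial deposit = cushion − low point = $2,778.46 − (-$3,509.64) = $6,288.10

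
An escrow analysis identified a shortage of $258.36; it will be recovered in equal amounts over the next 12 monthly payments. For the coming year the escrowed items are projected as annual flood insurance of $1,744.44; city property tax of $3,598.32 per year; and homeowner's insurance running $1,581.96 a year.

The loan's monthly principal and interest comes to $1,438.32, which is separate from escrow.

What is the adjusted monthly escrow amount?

Flood insurance: $1,744.44 per year
City property tax: $3,598.32 per year
Homeowner's insurance: $1,581.96 per year
Yearly total = $1,744.44 + $3,598.32 + $1,581.96 = $6,924.72
Monthly escrow = $6,924.72 ÷ 12 = $577.06
Shortage spread = $258.36 ÷ 12 = $21.53/mo
Adjusted monthly = $577.06 + $21.53 = $598.59

$598.59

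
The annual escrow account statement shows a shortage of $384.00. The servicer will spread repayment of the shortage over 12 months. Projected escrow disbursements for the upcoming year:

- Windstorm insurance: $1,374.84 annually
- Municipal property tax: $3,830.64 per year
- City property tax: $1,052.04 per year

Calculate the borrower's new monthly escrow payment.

Windstorm insurance = $1,374.84 annually
Municipal property tax = $3,830.64 annually
City property tax = $1,052.04 annually
Annual escrow total = $1,374.84 + $3,830.64 + $1,052.04 = $6,257.52
Monthly = $6,257.52 ÷ 12 = $521.46
Monthly shortage recovery: $384.00 ÷ 12 = $32.00
Adjusted monthly = $521.46 + $32.00 = $553.46

$553.46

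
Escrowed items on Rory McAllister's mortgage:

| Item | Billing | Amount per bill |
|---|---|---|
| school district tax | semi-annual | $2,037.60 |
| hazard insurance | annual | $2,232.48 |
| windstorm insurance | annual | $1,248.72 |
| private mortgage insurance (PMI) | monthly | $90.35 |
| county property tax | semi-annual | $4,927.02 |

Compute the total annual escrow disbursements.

School district tax = $2,037.60 × 2 = $4,075.20 per year
Hazard insurance = $2,232.48 per year
Windstorm insurance = $1,248.72 per year
Private mortgage insurance (PMI) = $90.35 × 12 = $1,084.20 per year
County property tax = $4,927.02 × 2 = $9,854.04 per year
Total per year = $4,075.20 + $2,232.48 + $1,248.72 + $1,084.20 + $9,854.04 = $18,494.64

$18,494.64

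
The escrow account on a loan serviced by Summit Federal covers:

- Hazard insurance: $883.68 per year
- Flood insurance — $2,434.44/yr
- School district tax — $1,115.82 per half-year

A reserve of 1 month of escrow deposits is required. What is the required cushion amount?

$462.48

Hazard insurance = $883.68 annually
Flood insurance = $2,434.44 annually
School district tax = $1,115.82 × 2 = $2,231.64 annually
Annual escrow total = $5,549.76
Monthly = $5,549.76 ÷ 12 = $462.48
Required cushion = 1 × $462.48 = $462.48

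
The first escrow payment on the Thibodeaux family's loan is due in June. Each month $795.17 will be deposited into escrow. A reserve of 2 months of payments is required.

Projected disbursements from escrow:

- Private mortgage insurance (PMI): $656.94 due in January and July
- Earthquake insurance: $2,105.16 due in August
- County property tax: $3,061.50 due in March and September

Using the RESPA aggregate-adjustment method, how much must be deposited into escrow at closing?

Cushion = 2 × $795.17 = $1,590.34
Trial balance (start $0, +$795.17 each month, − disbursements):
  Jun: +$795.17 → $795.17
  Jul: +$795.17 − $656.94 → $933.40
  Aug: +$795.17 − $2,105.16 → -$376.59
  Sep: +$795.17 − $3,061.50 → -$2,642.92
  Oct: +$795.17 → -$1,847.75
  Nov: +$795.17 → -$1,052.58
  Dec: +$795.17 → -$257.41
  Jan: +$795.17 − $656.94 → -$119.18
  Feb: +$795.17 → $675.99
  Mar: +$795.17 − $3,061.50 → -$1,590.34
  Apr: +$795.17 → -$795.17
  May: +$795.17 → $0.00
Lowest trial balance = -$2,642.92 (Sep)
Initial deposit = cushion − low point = $1,590.34 − (-$2,642.92) = $4,233.26

$4,233.26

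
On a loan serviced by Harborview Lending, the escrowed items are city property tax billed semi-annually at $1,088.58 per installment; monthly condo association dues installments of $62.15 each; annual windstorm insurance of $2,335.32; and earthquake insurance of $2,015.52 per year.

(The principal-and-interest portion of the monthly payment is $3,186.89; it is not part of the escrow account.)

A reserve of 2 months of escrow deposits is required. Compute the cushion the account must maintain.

$1,212.30

City property tax = $1,088.58 × 2 = $2,177.16/yr
Condo association dues = $62.15 × 12 = $745.80/yr
Windstorm insurance = $2,335.32/yr
Earthquake insurance = $2,015.52/yr
Combined annual = $7,273.80
Per month = $7,273.80 / 12 = $606.15
Cushion = 2 × $606.15 = $1,212.30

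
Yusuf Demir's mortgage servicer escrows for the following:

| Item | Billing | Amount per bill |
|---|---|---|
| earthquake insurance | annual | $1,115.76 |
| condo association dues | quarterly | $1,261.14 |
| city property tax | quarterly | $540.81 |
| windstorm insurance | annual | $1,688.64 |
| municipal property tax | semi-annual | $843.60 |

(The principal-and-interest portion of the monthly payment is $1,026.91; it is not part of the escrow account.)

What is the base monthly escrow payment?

$974.95

Earthquake insurance — $1,115.76 per year
Condo association dues — $1,261.14 × 4 = $5,044.56 per year
City property tax — $540.81 × 4 = $2,163.24 per year
Windstorm insurance — $1,688.64 per year
Municipal property tax — $843.60 × 2 = $1,687.20 per year
Total per year = $1,115.76 + $5,044.56 + $2,163.24 + $1,688.64 + $1,687.20 = $11,699.40
Base monthly escrow = $11,699.40 / 12 = $974.95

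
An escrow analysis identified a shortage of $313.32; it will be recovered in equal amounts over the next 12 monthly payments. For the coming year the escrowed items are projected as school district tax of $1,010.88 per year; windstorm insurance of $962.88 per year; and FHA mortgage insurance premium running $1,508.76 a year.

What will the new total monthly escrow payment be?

$316.32

School district tax — $1,010.88 annually
Windstorm insurance — $962.88 annually
FHA mortgage insurance premium — $1,508.76 annually
Total per year = $1,010.88 + $962.88 + $1,508.76 = $3,482.52
Per month = $3,482.52 / 12 = $290.21
Shortage per month = $313.32 ÷ 12 = $26.11
Adjusted monthly = $290.21 + $26.11 = $316.32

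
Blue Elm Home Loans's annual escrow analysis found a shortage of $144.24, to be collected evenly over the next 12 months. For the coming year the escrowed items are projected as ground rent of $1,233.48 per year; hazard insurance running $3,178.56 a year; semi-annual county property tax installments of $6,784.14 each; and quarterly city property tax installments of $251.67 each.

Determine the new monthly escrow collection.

Ground rent — $1,233.48
Hazard insurance — $3,178.56
County property tax — $6,784.14 × 2 = $13,568.28
City property tax — $251.67 × 4 = $1,006.68
Total annual escrow = $1,233.48 + $3,178.56 + $13,568.28 + $1,006.68 = $18,987.00
Per month = $18,987.00 / 12 = $1,582.25
Shortage spread = $144.24 / 12 = $12.02/mo
Adjusted monthly = $1,582.25 + $12.02 = $1,594.27

$1,594.27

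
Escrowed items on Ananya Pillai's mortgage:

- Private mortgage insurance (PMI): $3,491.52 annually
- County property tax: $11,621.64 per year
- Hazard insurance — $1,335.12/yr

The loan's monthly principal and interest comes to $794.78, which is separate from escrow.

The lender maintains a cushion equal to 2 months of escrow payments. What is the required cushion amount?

$2,741.38

Private mortgage insurance (PMI) — $3,491.52
County property tax — $11,621.64
Hazard insurance — $1,335.12
Total annual escrow = $16,448.28
Per month = $16,448.28 ÷ 12 = $1,370.69
Cushion = 2 × $1,370.69 = $2,741.38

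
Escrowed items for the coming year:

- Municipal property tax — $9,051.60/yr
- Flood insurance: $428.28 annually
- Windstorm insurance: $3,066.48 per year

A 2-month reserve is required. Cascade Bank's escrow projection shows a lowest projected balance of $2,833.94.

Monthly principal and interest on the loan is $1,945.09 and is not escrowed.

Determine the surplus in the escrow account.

Municipal property tax — $9,051.60 per year
Flood insurance — $428.28 per year
Windstorm insurance — $3,066.48 per year
Total per year = $9,051.60 + $428.28 + $3,066.48 = $12,546.36
Base monthly escrow = $12,546.36 ÷ 12 = $1,045.53
Cushion = 2 × $1,045.53 = $2,091.06
Surplus = $2,833.94 − $2,091.06 = $742.88

$742.88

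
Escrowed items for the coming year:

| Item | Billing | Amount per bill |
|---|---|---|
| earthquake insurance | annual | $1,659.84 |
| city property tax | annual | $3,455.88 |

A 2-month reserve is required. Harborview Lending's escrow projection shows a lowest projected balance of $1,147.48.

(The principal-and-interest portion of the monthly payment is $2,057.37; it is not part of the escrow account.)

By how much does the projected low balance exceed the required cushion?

Earthquake insurance = $1,659.84
City property tax = $3,455.88
Total per year = $5,115.72
Base monthly escrow = $5,115.72 / 12 = $426.31
Required reserve = 2 × $426.31 = $852.62
Excess over cushion: $1,147.48 − $852.62 = $294.86

$294.86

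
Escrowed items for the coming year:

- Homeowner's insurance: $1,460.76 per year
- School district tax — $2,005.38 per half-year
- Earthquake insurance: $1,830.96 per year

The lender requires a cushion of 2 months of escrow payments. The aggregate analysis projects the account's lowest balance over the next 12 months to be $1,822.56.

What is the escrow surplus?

Homeowner's insurance = $1,460.76
School district tax = $2,005.38 × 2 = $4,010.76
Earthquake insurance = $1,830.96
Total annual escrow = $1,460.76 + $4,010.76 + $1,830.96 = $7,302.48
Monthly escrow = $7,302.48 / 12 = $608.54
Required cushion = 2 × $608.54 = $1,217.08
Surplus = $1,822.56 − $1,217.08 = $605.48

$605.48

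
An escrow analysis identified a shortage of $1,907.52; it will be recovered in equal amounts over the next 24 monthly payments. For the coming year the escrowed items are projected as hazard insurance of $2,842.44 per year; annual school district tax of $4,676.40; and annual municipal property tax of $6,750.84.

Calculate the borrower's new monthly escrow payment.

Hazard insurance — $2,842.44/yr
School district tax — $4,676.40/yr
Municipal property tax — $6,750.84/yr
Total per year = $14,269.68
Monthly = $14,269.68 ÷ 12 = $1,189.14
Shortage per month = $1,907.52 ÷ 24 = $79.48
Adjusted monthly = $1,189.14 + $79.48 = $1,268.62

$1,268.62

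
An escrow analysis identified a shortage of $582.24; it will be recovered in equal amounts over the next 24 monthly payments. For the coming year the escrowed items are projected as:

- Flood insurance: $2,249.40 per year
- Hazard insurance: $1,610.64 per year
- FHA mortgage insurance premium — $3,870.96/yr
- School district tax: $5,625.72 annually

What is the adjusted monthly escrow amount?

Flood insurance — $2,249.40/yr
Hazard insurance — $1,610.64/yr
FHA mortgage insurance premium — $3,870.96/yr
School district tax — $5,625.72/yr
Total annual escrow = $2,249.40 + $1,610.64 + $3,870.96 + $5,625.72 = $13,356.72
Monthly = $13,356.72 / 12 = $1,113.06
Shortage spread = $582.24 / 24 = $24.26/mo
New monthly escrow = $1,113.06 + $24.26 = $1,137.32

$1,137.32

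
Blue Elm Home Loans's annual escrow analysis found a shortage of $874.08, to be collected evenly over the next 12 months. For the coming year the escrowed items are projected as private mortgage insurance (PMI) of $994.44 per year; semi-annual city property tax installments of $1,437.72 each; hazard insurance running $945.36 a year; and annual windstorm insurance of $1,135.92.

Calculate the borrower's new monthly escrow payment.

Private mortgage insurance (PMI) — $994.44/yr
City property tax — $1,437.72 × 2 = $2,875.44/yr
Hazard insurance — $945.36/yr
Windstorm insurance — $1,135.92/yr
Total annual escrow = $994.44 + $2,875.44 + $945.36 + $1,135.92 = $5,951.16
Monthly = $5,951.16 / 12 = $495.93
Monthly shortage recovery: $874.08 ÷ 12 = $72.84
New monthly escrow = $495.93 + $72.84 = $568.77

$568.77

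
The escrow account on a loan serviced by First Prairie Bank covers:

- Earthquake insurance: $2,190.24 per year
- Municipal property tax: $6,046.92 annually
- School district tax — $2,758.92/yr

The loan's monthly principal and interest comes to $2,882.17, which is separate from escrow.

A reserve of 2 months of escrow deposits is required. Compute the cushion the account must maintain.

Earthquake insurance = $2,190.24
Municipal property tax = $6,046.92
School district tax = $2,758.92
Annual escrow total = $10,996.08
Monthly = $10,996.08 / 12 = $916.34
Cushion = 2 × $916.34 = $1,832.68

$1,832.68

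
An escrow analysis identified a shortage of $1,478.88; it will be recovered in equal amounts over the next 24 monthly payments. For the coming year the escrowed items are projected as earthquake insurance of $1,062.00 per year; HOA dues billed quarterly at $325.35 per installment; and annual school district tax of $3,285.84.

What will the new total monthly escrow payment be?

$532.39

Earthquake insurance: $1,062.00 annually
HOA dues: $325.35 × 4 = $1,301.40 annually
School district tax: $3,285.84 annually
Total annual escrow = $1,062.00 + $1,301.40 + $3,285.84 = $5,649.24
Monthly escrow = $5,649.24 ÷ 12 = $470.77
Shortage per month = $1,478.88 / 24 = $61.62
Adjusted monthly = $470.77 + $61.62 = $532.39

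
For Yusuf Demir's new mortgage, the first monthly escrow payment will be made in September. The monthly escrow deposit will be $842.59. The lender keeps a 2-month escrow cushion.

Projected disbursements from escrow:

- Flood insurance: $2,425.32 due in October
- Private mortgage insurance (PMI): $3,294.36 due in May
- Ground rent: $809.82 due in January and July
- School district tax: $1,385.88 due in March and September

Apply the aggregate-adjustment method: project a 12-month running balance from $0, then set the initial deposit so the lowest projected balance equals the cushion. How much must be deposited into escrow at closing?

$3,811.20

Cushion = 2 × $842.59 = $1,685.18
Trial balance (start $0, +$842.59 each month, − disbursements):
  Sep: +$842.59 − $1,385.88 → -$543.29
  Oct: +$842.59 − $2,425.32 → -$2,126.02
  Nov: +$842.59 → -$1,283.43
  Dec: +$842.59 → -$440.84
  Jan: +$842.59 − $809.82 → -$408.07
  Feb: +$842.59 → $434.52
  Mar: +$842.59 − $1,385.88 → -$108.77
  Apr: +$842.59 → $733.82
  May: +$842.59 − $3,294.36 → -$1,717.95
  Jun: +$842.59 → -$875.36
  Jul: +$842.59 − $809.82 → -$842.59
  Aug: +$842.59 → $0.00
Lowest trial balance = -$2,126.02 (Oct)
Initial deposit = cushion − low point = $1,685.18 − (-$2,126.02) = $3,811.20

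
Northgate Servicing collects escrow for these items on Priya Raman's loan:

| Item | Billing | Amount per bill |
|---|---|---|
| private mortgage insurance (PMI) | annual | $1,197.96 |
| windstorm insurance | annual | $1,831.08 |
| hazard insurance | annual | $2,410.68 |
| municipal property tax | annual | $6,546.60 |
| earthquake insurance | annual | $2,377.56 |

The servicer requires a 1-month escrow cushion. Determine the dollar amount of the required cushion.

$1,196.99

Private mortgage insurance (PMI) = $1,197.96 per year
Windstorm insurance = $1,831.08 per year
Hazard insurance = $2,410.68 per year
Municipal property tax = $6,546.60 per year
Earthquake insurance = $2,377.56 per year
Yearly total = $1,197.96 + $1,831.08 + $2,410.68 + $6,546.60 + $2,377.56 = $14,363.88
Monthly escrow = $14,363.88 / 12 = $1,196.99
Reserve = 1 × $1,196.99 = $1,196.99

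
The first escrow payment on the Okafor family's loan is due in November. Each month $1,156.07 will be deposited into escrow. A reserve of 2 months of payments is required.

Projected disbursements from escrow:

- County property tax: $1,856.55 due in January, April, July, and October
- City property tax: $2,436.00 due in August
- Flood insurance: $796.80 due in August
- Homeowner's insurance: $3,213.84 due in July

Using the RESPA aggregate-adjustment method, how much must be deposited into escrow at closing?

Cushion = 2 × $1,156.07 = $2,312.14
Trial balance (start $0, +$1,156.07 each month, − disbursements):
  Nov: +$1,156.07 → $1,156.07
  Dec: +$1,156.07 → $2,312.14
  Jan: +$1,156.07 − $1,856.55 → $1,611.66
  Feb: +$1,156.07 → $2,767.73
  Mar: +$1,156.07 → $3,923.80
  Apr: +$1,156.07 − $1,856.55 → $3,223.32
  May: +$1,156.07 → $4,379.39
  Jun: +$1,156.07 → $5,535.46
  Jul: +$1,156.07 − $5,070.39 → $1,621.14
  Aug: +$1,156.07 − $3,232.80 → -$455.59
  Sep: +$1,156.07 → $700.48
  Oct: +$1,156.07 − $1,856.55 → $0.00
Lowest trial balance = -$455.59 (Aug)
Initial deposit = cushion − low point = $2,312.14 − (-$455.59) = $2,767.73

$2,767.73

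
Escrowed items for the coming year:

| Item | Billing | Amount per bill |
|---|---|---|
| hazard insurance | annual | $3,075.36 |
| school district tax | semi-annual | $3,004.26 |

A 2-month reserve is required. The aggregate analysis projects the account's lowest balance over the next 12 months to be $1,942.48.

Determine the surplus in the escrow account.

Hazard insurance: $3,075.36 per year
School district tax: $3,004.26 × 2 = $6,008.52 per year
Total per year = $9,083.88
Monthly escrow = $9,083.88 / 12 = $756.99
Required reserve = 2 × $756.99 = $1,513.98
Excess over cushion: $1,942.48 − $1,513.98 = $428.50

$428.50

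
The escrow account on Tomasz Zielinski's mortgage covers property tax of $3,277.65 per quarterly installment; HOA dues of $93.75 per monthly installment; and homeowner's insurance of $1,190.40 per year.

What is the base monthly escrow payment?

Property tax: $3,277.65 × 4 = $13,110.60 annually
HOA dues: $93.75 × 12 = $1,125.00 annually
Homeowner's insurance: $1,190.40 annually
Total annual escrow = $15,426.00
Monthly escrow = $15,426.00 / 12 = $1,285.50

$1,285.50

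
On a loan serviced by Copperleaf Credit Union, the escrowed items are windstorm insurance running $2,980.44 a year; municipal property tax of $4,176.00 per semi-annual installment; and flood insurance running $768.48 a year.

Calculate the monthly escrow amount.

$1,008.41

Windstorm insurance = $2,980.44/yr
Municipal property tax = $4,176.00 × 2 = $8,352.00/yr
Flood insurance = $768.48/yr
Annual escrow total = $12,100.92
Monthly = $12,100.92 / 12 = $1,008.41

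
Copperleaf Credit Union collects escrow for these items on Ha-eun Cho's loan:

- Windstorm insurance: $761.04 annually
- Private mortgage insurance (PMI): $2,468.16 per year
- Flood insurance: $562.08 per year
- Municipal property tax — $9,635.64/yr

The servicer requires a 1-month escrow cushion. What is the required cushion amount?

Windstorm insurance — $761.04/yr
Private mortgage insurance (PMI) — $2,468.16/yr
Flood insurance — $562.08/yr
Municipal property tax — $9,635.64/yr
Yearly total = $761.04 + $2,468.16 + $562.08 + $9,635.64 = $13,426.92
Monthly = $13,426.92 / 12 = $1,118.91
Reserve = 1 × $1,118.91 = $1,118.91

$1,118.91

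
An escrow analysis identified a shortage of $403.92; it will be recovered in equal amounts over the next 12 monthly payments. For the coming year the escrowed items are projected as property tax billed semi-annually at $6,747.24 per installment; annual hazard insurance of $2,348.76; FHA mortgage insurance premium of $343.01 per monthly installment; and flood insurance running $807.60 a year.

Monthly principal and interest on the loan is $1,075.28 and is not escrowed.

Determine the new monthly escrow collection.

Property tax — $6,747.24 × 2 = $13,494.48
Hazard insurance — $2,348.76
FHA mortgage insurance premium — $343.01 × 12 = $4,116.12
Flood insurance — $807.60
Total annual escrow = $20,766.96
Monthly escrow = $20,766.96 ÷ 12 = $1,730.58
Shortage per month = $403.92 ÷ 12 = $33.66
Adjusted monthly = $1,730.58 + $33.66 = $1,764.24

$1,764.24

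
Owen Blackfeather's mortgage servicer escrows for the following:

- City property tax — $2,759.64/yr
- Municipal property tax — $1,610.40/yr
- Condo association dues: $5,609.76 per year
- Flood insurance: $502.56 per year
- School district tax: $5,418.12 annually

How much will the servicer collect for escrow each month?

City property tax = $2,759.64 per year
Municipal property tax = $1,610.40 per year
Condo association dues = $5,609.76 per year
Flood insurance = $502.56 per year
School district tax = $5,418.12 per year
Total annual escrow = $15,900.48
Monthly escrow = $15,900.48 ÷ 12 = $1,325.04

$1,325.04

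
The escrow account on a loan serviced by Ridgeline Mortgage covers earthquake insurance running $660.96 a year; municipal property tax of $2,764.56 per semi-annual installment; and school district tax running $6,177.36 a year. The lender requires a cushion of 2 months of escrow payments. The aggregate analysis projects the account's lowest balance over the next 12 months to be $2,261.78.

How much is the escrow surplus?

$200.54

Earthquake insurance — $660.96 annually
Municipal property tax — $2,764.56 × 2 = $5,529.12 annually
School district tax — $6,177.36 annually
Combined annual = $12,367.44
Monthly escrow = $12,367.44 ÷ 12 = $1,030.62
Cushion = 2 × $1,030.62 = $2,061.24
Excess over cushion: $2,261.78 − $2,061.24 = $200.54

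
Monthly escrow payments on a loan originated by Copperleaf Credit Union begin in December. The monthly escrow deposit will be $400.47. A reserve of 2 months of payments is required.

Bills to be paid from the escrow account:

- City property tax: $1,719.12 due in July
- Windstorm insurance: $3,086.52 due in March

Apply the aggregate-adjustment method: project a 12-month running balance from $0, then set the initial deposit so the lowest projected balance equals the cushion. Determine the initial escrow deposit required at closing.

Cushion = 2 × $400.47 = $800.94
Trial balance (start $0, +$400.47 each month, − disbursements):
  Dec: +$400.47 → $400.47
  Jan: +$400.47 → $800.94
  Feb: +$400.47 → $1,201.41
  Mar: +$400.47 − $3,086.52 → -$1,484.64
  Apr: +$400.47 → -$1,084.17
  May: +$400.47 → -$683.70
  Jun: +$400.47 → -$283.23
  Jul: +$400.47 − $1,719.12 → -$1,601.88
  Aug: +$400.47 → -$1,201.41
  Sep: +$400.47 → -$800.94
  Oct: +$400.47 → -$400.47
  Nov: +$400.47 → $0.00
Lowest trial balance = -$1,601.88 (Jul)
Initial deposit = cushion − low point = $800.94 − (-$1,601.88) = $2,402.82

$2,402.82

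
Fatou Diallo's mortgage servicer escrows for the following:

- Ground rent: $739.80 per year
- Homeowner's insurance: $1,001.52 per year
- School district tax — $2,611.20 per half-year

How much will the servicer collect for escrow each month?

Ground rent: $739.80 per year
Homeowner's insurance: $1,001.52 per year
School district tax: $2,611.20 × 2 = $5,222.40 per year
Total per year = $739.80 + $1,001.52 + $5,222.40 = $6,963.72
Per month = $6,963.72 / 12 = $580.31

$580.31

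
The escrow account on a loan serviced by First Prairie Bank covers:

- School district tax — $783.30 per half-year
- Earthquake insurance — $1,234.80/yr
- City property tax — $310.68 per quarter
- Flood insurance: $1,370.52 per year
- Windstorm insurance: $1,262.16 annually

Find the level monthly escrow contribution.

School district tax — $783.30 × 2 = $1,566.60 annually
Earthquake insurance — $1,234.80 annually
City property tax — $310.68 × 4 = $1,242.72 annually
Flood insurance — $1,370.52 annually
Windstorm insurance — $1,262.16 annually
Annual escrow total = $6,676.80
Per month = $6,676.80 ÷ 12 = $556.40

$556.40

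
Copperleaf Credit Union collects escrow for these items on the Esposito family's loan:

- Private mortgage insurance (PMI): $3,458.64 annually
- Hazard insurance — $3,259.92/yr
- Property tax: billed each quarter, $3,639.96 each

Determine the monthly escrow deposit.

Private mortgage insurance (PMI) — $3,458.64 annually
Hazard insurance — $3,259.92 annually
Property tax — $3,639.96 × 4 = $14,559.84 annually
Yearly total = $21,278.40
Monthly escrow = $21,278.40 ÷ 12 = $1,773.20

$1,773.20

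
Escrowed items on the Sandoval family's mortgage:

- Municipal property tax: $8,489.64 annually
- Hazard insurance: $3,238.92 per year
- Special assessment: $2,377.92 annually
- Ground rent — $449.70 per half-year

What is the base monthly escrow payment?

$1,250.49

Municipal property tax: $8,489.64 per year
Hazard insurance: $3,238.92 per year
Special assessment: $2,377.92 per year
Ground rent: $449.70 × 2 = $899.40 per year
Combined annual = $8,489.64 + $3,238.92 + $2,377.92 + $899.40 = $15,005.88
Base monthly escrow = $15,005.88 ÷ 12 = $1,250.49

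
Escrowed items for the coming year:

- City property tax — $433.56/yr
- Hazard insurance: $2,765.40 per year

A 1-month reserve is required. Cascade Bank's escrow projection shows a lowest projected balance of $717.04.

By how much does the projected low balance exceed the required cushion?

City property tax — $433.56 annually
Hazard insurance — $2,765.40 annually
Total per year = $3,198.96
Per month = $3,198.96 / 12 = $266.58
Cushion = 1 × $266.58 = $266.58
Surplus = $717.04 − $266.58 = $450.46

$450.46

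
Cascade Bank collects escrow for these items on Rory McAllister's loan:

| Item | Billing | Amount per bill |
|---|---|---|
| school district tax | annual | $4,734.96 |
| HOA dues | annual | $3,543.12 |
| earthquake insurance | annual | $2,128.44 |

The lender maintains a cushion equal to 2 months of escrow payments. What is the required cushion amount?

School district tax — $4,734.96 annually
HOA dues — $3,543.12 annually
Earthquake insurance — $2,128.44 annually
Yearly total = $4,734.96 + $3,543.12 + $2,128.44 = $10,406.52
Base monthly escrow = $10,406.52 / 12 = $867.21
Cushion = 2 × $867.21 = $1,734.42

$1,734.42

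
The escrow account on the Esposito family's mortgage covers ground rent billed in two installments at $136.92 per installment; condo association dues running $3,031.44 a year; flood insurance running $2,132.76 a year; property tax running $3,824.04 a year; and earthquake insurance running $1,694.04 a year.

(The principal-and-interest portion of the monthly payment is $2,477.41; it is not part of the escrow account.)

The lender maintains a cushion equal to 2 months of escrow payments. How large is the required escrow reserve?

$1,826.02

Ground rent = $136.92 × 2 = $273.84 per year
Condo association dues = $3,031.44 per year
Flood insurance = $2,132.76 per year
Property tax = $3,824.04 per year
Earthquake insurance = $1,694.04 per year
Combined annual = $10,956.12
Base monthly escrow = $10,956.12 / 12 = $913.01
Required cushion = 2 × $913.01 = $1,826.02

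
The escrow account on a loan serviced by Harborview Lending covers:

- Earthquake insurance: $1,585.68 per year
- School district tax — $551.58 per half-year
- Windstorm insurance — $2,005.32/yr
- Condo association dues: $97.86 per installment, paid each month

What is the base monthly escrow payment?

Earthquake insurance — $1,585.68 per year
School district tax — $551.58 × 2 = $1,103.16 per year
Windstorm insurance — $2,005.32 per year
Condo association dues — $97.86 × 12 = $1,174.32 per year
Total per year = $5,868.48
Monthly = $5,868.48 ÷ 12 = $489.04

$489.04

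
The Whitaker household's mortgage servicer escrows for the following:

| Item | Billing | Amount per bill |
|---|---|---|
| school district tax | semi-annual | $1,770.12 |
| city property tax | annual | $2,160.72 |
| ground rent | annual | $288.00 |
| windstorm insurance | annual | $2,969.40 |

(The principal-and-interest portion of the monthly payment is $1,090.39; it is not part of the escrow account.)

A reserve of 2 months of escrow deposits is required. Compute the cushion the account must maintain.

$1,493.06

School district tax — $1,770.12 × 2 = $3,540.24 annually
City property tax — $2,160.72 annually
Ground rent — $288.00 annually
Windstorm insurance — $2,969.40 annually
Yearly total = $8,958.36
Base monthly escrow = $8,958.36 ÷ 12 = $746.53
Reserve = 2 × $746.53 = $1,493.06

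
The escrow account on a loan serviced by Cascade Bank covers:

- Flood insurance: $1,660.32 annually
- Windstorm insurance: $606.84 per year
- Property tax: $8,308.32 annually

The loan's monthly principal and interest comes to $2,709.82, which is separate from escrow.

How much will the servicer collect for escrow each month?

$881.29

Flood insurance = $1,660.32/yr
Windstorm insurance = $606.84/yr
Property tax = $8,308.32/yr
Annual escrow total = $1,660.32 + $606.84 + $8,308.32 = $10,575.48
Per month = $10,575.48 / 12 = $881.29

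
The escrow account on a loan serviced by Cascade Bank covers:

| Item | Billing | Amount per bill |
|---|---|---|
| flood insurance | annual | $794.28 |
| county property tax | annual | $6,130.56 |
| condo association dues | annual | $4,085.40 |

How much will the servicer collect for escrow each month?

$917.52

Flood insurance — $794.28 per year
County property tax — $6,130.56 per year
Condo association dues — $4,085.40 per year
Annual escrow total = $794.28 + $6,130.56 + $4,085.40 = $11,010.24
Base monthly escrow = $11,010.24 / 12 = $917.52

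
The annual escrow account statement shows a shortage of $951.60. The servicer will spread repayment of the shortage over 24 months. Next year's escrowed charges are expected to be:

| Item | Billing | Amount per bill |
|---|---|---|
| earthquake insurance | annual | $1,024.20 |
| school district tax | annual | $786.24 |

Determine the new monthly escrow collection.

$190.52

Earthquake insurance — $1,024.20/yr
School district tax — $786.24/yr
Total annual escrow = $1,024.20 + $786.24 = $1,810.44
Monthly = $1,810.44 ÷ 12 = $150.87
Shortage per month = $951.60 / 24 = $39.65
New monthly escrow = $150.87 + $39.65 = $190.52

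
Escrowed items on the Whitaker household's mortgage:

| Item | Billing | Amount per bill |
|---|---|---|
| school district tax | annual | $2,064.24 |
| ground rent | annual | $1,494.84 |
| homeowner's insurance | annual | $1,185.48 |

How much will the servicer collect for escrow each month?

School district tax = $2,064.24 per year
Ground rent = $1,494.84 per year
Homeowner's insurance = $1,185.48 per year
Yearly total = $2,064.24 + $1,494.84 + $1,185.48 = $4,744.56
Base monthly escrow = $4,744.56 ÷ 12 = $395.38

$395.38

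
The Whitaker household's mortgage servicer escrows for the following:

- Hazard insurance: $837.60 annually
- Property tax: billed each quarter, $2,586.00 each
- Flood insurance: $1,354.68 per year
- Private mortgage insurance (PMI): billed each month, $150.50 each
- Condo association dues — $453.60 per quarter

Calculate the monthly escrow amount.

$1,346.39

Hazard insurance: $837.60 annually
Property tax: $2,586.00 × 4 = $10,344.00 annually
Flood insurance: $1,354.68 annually
Private mortgage insurance (PMI): $150.50 × 12 = $1,806.00 annually
Condo association dues: $453.60 × 4 = $1,814.40 annually
Annual escrow total = $16,156.68
Per month = $16,156.68 ÷ 12 = $1,346.39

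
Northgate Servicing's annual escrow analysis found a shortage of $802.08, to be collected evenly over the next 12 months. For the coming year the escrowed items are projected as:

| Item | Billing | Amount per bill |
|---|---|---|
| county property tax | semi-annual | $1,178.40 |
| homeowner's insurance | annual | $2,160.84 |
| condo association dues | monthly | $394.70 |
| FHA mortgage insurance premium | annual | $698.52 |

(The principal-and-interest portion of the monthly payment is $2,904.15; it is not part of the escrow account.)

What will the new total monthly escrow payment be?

County property tax = $1,178.40 × 2 = $2,356.80 per year
Homeowner's insurance = $2,160.84 per year
Condo association dues = $394.70 × 12 = $4,736.40 per year
FHA mortgage insurance premium = $698.52 per year
Annual escrow total = $2,356.80 + $2,160.84 + $4,736.40 + $698.52 = $9,952.56
Per month = $9,952.56 / 12 = $829.38
Shortage spread = $802.08 / 12 = $66.84/mo
New monthly escrow = $829.38 + $66.84 = $896.22

$896.22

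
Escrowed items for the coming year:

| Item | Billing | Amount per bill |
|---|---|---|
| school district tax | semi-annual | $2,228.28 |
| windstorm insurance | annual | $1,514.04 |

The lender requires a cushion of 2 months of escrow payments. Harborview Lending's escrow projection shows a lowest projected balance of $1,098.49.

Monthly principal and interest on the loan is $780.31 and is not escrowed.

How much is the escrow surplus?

School district tax: $2,228.28 × 2 = $4,456.56
Windstorm insurance: $1,514.04
Combined annual = $4,456.56 + $1,514.04 = $5,970.60
Monthly = $5,970.60 ÷ 12 = $497.55
Required cushion = 2 × $497.55 = $995.10
Excess over cushion: $1,098.49 − $995.10 = $103.39

$103.39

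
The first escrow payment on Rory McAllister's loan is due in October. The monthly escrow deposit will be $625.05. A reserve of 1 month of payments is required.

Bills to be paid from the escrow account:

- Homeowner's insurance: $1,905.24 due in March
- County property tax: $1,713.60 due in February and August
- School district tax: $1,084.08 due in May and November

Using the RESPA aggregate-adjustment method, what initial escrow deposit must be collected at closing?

Cushion = 1 × $625.05 = $625.05
Trial balance (start $0, +$625.05 each month, − disbursements):
  Oct: +$625.05 → $625.05
  Nov: +$625.05 − $1,084.08 → $166.02
  Dec: +$625.05 → $791.07
  Jan: +$625.05 → $1,416.12
  Feb: +$625.05 − $1,713.60 → $327.57
  Mar: +$625.05 − $1,905.24 → -$952.62
  Apr: +$625.05 → -$327.57
  May: +$625.05 − $1,084.08 → -$786.60
  Jun: +$625.05 → -$161.55
  Jul: +$625.05 → $463.50
  Aug: +$625.05 − $1,713.60 → -$625.05
  Sep: +$625.05 → $0.00
Lowest trial balance = -$952.62 (Mar)
Initial deposit = cushion − low point = $625.05 − (-$952.62) = $1,577.67

$1,577.67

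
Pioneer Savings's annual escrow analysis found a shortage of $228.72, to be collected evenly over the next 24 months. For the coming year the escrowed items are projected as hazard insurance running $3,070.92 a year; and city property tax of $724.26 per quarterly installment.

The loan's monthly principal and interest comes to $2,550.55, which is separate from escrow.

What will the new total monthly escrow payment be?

$506.86

Hazard insurance: $3,070.92
City property tax: $724.26 × 4 = $2,897.04
Annual escrow total = $5,967.96
Base monthly escrow = $5,967.96 / 12 = $497.33
Shortage per month = $228.72 ÷ 24 = $9.53
New monthly escrow = $497.33 + $9.53 = $506.86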